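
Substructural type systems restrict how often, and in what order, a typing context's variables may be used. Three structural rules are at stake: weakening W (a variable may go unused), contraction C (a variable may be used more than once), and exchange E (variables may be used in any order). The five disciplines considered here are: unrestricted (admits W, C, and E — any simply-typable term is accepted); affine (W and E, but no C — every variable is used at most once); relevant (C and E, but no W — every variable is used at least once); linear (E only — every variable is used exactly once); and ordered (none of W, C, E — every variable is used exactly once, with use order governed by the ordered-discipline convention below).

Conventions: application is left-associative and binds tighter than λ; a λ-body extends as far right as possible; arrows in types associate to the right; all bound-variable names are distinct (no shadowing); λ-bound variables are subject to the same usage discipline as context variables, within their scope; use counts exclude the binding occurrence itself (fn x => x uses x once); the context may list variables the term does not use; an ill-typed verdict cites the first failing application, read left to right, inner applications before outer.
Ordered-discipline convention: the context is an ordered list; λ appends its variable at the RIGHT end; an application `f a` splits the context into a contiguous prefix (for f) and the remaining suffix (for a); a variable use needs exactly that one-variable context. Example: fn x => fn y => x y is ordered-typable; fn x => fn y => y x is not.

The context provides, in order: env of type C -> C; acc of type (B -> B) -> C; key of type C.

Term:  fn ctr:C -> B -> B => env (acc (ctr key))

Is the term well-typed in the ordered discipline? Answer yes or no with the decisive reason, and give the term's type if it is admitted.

no — needs exchange: uses follow env, acc, ctr, key
variable uses: env=1; acc=1; key=1; ctr [bound]=1
uses in reading order: env, acc, ctr, key
typing: well-typed at (C -> B -> B) -> C
summary: ordered ✗ · linear ✓ · affine ✓ · relevant ✓ · unrestricted ✓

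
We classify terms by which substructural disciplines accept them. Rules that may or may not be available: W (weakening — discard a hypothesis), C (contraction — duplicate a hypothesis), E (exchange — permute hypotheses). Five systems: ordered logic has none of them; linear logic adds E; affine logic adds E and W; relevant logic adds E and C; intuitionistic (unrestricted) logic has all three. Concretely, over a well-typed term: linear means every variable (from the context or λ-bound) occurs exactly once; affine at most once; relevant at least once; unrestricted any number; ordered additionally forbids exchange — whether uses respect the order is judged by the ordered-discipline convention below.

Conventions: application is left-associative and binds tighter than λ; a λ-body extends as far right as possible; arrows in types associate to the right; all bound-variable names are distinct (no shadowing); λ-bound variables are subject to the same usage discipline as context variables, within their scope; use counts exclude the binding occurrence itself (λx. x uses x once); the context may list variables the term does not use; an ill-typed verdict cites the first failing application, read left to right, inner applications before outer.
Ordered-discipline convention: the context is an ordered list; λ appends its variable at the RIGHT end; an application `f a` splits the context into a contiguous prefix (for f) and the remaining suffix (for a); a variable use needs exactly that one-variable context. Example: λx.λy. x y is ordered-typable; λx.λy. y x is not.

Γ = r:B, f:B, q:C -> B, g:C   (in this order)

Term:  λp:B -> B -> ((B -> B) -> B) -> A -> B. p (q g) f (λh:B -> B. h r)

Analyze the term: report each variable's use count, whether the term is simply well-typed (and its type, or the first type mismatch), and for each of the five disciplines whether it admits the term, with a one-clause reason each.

counts: r=1; f=1; q=1; g=1; p (bound)=1; h (bound)=1
order of uses: p, q, g, f, h, r
typing: well-typed at (B -> B -> ((B -> B) -> B) -> A -> B) -> A -> B
ordered ✗ (no contiguous prefix/suffix split fits p, q, g, f, h, r)
linear ✓ (each of r, f, q, g, p, h used exactly once)
affine ✓ (r, f, q, g, p, h: no repeats, contraction unneeded)
relevant ✓ (at least one use each (r, f, q, g, p, h))
unrestricted ✓ (type-checks ((B -> B -> ((B -> B) -> B) -> A -> B) -> A -> B) and nothing is barred)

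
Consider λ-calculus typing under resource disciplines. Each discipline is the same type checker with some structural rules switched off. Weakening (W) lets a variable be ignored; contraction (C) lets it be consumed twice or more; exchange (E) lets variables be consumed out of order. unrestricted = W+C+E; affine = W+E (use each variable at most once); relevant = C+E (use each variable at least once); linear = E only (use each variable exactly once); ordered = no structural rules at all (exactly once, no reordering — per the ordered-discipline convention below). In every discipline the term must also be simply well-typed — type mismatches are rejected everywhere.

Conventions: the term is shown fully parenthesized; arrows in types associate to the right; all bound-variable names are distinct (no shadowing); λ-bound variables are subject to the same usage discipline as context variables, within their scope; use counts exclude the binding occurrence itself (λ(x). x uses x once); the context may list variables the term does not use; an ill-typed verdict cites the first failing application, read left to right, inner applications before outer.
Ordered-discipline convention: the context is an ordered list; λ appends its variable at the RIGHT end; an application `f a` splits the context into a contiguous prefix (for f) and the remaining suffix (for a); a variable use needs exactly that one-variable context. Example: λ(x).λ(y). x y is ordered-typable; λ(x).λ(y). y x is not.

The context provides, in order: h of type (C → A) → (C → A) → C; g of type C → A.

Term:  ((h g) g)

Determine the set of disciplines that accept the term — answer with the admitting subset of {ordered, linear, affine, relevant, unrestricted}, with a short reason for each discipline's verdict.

admitting disciplines: relevant, unrestricted
usage: h=1; g=2
left-to-right use order: h, g, g
typing: the term checks, with type C
ordered ✗ (g ×2 used more than once (contraction))
linear ✗ (g ×2 used more than once (contraction))
affine ✗ (g ×2 used more than once (contraction))
relevant ✓ (h, g: all used, weakening unneeded)
unrestricted ✓ (type-checks (C) and nothing is barred)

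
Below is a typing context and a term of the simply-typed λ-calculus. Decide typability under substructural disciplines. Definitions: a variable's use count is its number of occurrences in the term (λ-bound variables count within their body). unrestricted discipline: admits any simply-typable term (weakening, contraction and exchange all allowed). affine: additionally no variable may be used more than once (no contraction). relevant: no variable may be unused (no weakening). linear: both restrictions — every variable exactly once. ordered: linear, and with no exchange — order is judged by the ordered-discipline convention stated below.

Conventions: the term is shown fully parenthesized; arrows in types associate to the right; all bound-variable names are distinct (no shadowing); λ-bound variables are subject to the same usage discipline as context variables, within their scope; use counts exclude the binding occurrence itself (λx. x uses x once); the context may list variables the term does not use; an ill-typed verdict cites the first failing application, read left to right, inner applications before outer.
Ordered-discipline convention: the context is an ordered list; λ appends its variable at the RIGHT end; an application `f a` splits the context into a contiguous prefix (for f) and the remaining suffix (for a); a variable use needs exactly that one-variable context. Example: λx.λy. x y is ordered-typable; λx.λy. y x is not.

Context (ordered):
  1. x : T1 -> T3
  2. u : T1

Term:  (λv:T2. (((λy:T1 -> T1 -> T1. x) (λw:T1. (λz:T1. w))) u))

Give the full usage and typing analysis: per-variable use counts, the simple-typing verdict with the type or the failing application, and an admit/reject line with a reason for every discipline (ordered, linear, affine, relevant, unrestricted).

use counts: x=1; u=1; v [bound]=0; y [bound]=0; w [bound]=1; z [bound]=0
use order (left to right): x, w, u
typing: the term checks, with type T2 -> T3
ordered: ✗ — v, y, z never used (weakening)
linear: ✗ — v, y, z never used (weakening)
affine: ✓ — no duplicate uses among x, u, v, y, w, z
relevant: ✗ — v, y, z never used (weakening)
unrestricted: ✓ — simply typable at T2 -> T3; W, C, E all held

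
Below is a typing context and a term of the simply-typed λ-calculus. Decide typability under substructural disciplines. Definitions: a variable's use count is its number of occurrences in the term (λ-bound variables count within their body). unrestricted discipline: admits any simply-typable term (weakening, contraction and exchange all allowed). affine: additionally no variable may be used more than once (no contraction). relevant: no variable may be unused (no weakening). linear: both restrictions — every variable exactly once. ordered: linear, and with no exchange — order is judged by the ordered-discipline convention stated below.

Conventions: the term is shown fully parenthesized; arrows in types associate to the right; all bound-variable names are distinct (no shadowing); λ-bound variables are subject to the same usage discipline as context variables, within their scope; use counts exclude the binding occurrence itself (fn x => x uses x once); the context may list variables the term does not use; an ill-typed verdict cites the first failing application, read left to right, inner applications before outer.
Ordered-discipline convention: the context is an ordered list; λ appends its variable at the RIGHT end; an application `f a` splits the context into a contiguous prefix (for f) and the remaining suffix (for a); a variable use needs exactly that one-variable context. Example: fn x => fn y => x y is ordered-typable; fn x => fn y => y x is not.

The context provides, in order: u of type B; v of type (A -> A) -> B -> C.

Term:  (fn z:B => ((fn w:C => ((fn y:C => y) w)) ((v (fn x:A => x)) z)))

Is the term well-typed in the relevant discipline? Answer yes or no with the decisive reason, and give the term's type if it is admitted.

no — needs weakening: u unused
variable uses: u: 0, v: 1, z [bound]: 1, w [bound]: 1, y [bound]: 1, x [bound]: 1
use order (left to right): y, w, v, x, z
typing: well-typed — term : B -> C
summary: ordered ✗ · linear ✗ · affine ✓ · relevant ✗ · unrestricted ✓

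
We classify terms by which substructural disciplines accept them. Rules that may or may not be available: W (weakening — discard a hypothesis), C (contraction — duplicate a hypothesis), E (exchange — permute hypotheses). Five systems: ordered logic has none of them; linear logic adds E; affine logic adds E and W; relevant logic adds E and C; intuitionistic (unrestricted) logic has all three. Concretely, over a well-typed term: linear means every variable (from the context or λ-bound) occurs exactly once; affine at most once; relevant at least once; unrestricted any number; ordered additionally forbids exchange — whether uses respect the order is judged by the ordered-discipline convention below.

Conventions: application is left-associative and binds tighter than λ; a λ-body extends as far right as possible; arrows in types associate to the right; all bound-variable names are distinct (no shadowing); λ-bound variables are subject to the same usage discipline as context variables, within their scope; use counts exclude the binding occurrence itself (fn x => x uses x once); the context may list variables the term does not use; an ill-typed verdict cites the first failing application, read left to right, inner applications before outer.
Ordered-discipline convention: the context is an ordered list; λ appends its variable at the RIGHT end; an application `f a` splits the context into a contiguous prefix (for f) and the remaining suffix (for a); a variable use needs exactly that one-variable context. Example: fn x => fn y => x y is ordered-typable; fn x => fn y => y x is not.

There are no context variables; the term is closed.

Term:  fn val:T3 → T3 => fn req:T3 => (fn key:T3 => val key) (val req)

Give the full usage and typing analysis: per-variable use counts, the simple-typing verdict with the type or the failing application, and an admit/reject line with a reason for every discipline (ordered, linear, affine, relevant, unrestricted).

usage: val (bound) ×2; req (bound) ×1; key (bound) ×1
order of uses: val, key, val, req
typing: well-typed at (T3 → T3) → T3 → T3
ordered: ✗, repeated use of val ×2
linear: ✗, repeated use of val ×2
affine: ✗, repeated use of val ×2
relevant: ✓, at least one use each (val, req, key)
unrestricted: ✓, type-checks ((T3 → T3) → T3 → T3) and nothing is barred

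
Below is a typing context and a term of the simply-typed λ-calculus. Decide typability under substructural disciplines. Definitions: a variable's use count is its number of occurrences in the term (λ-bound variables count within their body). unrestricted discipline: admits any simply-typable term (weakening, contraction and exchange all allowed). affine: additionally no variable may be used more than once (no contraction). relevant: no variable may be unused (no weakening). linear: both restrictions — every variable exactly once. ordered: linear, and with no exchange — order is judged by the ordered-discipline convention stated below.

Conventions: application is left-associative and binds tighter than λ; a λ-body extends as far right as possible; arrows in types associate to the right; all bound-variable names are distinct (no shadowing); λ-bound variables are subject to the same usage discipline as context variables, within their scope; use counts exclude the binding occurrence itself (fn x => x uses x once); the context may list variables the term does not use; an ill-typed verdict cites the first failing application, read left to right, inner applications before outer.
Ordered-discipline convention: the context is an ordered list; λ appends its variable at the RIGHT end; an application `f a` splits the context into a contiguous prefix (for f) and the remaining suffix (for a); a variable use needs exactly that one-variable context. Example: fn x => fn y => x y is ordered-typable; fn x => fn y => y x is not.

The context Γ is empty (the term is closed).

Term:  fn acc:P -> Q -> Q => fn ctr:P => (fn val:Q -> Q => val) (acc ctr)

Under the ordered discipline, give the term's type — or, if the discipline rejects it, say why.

term : (P -> Q -> Q) -> P -> Q -> Q
variable uses: acc (bound): 1×, ctr (bound): 1×, val (bound): 1×
uses in reading order: val, acc, ctr
typing: well-typed at (P -> Q -> Q) -> P -> Q -> Q
across the five disciplines: ordered ✓, linear ✓, affine ✓, relevant ✓, unrestricted ✓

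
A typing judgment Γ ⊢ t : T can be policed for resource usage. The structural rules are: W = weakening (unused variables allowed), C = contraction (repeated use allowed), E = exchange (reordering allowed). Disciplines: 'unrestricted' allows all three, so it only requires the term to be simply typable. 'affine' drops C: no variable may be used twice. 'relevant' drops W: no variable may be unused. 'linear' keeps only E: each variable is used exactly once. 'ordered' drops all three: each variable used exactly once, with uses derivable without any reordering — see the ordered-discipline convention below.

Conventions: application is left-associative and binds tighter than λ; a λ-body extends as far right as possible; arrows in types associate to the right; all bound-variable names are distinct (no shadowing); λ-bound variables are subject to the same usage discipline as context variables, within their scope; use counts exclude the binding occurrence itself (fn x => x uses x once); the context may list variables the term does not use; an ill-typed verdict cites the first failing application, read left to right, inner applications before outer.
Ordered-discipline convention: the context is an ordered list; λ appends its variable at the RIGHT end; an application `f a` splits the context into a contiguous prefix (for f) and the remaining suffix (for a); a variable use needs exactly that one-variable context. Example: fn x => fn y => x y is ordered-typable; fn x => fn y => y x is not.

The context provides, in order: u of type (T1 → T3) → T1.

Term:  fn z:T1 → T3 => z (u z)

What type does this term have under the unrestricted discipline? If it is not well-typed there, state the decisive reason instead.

term : (T1 → T3) → T3
counts: u ×1; z (bound) ×2
left-to-right use order: z, u, z
typing: well-typed — term : (T1 → T3) → T3
all disciplines: ordered ✗ · linear ✗ · affine ✗ · relevant ✓ · unrestricted ✓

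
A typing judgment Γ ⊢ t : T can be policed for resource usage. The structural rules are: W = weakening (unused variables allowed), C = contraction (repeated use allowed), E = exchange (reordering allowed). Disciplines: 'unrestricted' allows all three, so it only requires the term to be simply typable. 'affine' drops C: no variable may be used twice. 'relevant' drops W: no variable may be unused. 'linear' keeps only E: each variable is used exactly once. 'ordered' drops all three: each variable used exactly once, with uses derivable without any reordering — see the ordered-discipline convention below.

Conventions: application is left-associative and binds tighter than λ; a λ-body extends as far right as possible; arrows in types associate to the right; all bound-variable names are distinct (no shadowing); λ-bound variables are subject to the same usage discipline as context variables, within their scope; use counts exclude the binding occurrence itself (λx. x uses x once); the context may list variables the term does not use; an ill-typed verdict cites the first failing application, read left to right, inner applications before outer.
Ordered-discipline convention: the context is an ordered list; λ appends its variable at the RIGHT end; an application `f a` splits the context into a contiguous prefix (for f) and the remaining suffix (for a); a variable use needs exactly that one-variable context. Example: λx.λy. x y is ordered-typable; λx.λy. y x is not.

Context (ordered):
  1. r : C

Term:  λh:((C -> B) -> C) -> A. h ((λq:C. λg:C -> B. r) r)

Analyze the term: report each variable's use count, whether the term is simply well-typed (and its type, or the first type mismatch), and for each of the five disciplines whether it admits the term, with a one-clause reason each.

counts: r: 2×; h [bound]: 1×; q [bound]: 0×; g [bound]: 0×
left-to-right use order: h, r, r
typing: the term checks, with type (((C -> B) -> C) -> A) -> A
ordered ✗ (repeated use of r ×2; q, g left unused)
linear ✗ (repeated use of r ×2; q, g left unused)
affine ✗ (repeated use of r ×2)
relevant ✗ (q, g left unused)
unrestricted ✓ (typability at (((C -> B) -> C) -> A) -> A is all that's needed)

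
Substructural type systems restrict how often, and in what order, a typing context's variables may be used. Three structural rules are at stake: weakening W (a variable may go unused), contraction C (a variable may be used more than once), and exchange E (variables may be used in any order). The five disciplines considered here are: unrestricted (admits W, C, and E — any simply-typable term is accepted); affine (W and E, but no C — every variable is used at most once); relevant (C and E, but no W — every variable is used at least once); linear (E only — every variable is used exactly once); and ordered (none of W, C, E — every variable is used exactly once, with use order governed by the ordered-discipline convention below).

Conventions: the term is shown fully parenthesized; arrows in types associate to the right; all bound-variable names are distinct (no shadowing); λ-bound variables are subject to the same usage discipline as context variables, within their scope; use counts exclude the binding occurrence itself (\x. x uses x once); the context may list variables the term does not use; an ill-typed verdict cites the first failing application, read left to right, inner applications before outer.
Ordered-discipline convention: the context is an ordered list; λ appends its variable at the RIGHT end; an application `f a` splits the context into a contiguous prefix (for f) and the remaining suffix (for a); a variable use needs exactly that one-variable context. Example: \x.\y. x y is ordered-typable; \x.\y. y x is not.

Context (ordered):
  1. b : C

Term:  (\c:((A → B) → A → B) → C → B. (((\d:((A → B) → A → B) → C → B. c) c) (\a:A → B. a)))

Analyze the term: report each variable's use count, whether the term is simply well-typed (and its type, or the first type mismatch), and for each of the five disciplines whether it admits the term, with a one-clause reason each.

use counts: b=0, c [bound]=2, d [bound]=0, a [bound]=1
uses in reading order: c, c, a
typing: well-typed — term : (((A → B) → A → B) → C → B) → C → B
ordered ✗ (repeated use of c ×2; needs weakening: b, d unused)
linear ✗ (repeated use of c ×2; needs weakening: b, d unused)
affine ✗ (repeated use of c ×2)
relevant ✗ (needs weakening: b, d unused)
unrestricted ✓ (well-typed at (((A → B) → A → B) → C → B) → C → B; no restrictions here)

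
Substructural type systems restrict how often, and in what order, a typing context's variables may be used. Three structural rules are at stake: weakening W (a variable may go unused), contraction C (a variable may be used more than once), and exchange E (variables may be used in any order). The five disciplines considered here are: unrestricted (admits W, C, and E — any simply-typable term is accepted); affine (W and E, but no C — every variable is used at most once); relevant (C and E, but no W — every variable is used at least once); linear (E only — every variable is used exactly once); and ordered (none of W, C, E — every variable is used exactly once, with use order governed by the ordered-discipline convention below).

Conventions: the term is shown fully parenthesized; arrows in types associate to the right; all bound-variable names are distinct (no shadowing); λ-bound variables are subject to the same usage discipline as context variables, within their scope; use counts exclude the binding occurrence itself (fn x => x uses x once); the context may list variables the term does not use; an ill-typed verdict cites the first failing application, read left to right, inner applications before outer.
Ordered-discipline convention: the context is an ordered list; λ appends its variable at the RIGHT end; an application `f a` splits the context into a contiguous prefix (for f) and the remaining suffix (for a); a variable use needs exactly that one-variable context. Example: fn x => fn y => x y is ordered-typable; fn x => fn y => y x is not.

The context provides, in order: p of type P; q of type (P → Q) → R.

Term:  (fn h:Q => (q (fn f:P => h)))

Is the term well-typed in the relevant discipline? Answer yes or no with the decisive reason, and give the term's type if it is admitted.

no — p, f left unused
counts: p: 0, q: 1, h [bound]: 1, f [bound]: 0
order of uses: q, h
typing: ✓ — Q → R
per-discipline verdicts: ordered ✗, linear ✗, affine ✓, relevant ✗, unrestricted ✓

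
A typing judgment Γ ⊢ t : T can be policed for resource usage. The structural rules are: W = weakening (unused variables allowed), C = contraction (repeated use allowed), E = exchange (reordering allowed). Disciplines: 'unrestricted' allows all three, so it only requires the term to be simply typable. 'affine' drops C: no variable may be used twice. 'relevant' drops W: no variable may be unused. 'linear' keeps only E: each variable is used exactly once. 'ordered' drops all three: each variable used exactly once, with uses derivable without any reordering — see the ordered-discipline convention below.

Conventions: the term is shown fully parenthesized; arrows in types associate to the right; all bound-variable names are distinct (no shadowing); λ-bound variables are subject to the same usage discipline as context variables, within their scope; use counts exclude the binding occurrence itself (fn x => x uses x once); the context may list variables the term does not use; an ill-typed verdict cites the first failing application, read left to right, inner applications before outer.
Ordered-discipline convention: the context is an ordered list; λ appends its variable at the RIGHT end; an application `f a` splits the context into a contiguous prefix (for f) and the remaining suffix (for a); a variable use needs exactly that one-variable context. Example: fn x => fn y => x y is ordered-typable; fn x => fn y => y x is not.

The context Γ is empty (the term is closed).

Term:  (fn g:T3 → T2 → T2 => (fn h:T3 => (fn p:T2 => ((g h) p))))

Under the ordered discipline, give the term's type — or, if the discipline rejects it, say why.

term : (T3 → T2 → T2) → T3 → T2 → T2
variable uses: g (bound) ×1; h (bound) ×1; p (bound) ×1
order of uses: g, h, p
typing: well-typed — term : (T3 → T2 → T2) → T3 → T2 → T2
across the five disciplines: ordered ✓; linear ✓; affine ✓; relevant ✓; unrestricted ✓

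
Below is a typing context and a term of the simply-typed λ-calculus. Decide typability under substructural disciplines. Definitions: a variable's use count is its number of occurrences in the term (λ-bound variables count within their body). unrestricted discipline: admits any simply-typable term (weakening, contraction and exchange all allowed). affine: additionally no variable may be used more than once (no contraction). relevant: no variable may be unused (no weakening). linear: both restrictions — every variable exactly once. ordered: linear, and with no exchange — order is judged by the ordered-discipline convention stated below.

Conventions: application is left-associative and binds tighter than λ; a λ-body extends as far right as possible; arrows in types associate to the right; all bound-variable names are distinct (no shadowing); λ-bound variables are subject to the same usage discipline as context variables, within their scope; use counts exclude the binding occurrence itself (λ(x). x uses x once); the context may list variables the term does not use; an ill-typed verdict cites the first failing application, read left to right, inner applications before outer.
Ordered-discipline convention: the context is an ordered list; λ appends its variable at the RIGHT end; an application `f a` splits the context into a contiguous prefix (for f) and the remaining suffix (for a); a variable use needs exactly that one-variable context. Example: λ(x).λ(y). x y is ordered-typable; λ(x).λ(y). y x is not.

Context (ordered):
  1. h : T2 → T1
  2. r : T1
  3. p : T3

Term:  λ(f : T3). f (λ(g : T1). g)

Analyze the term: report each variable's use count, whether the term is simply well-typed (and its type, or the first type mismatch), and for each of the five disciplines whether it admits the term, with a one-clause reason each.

counts: h=0; r=0; p=0; f (bound)=1; g (bound)=1
left-to-right use order: f, g
typing: ill-typed: applying a non-function (T3)
ordered: ✗, fails simple typing
linear: ✗, a type mismatch blocks all five
affine: ✗, the type mismatch rejects it
relevant: ✗, not simply typable
unrestricted: ✗, fails simple typing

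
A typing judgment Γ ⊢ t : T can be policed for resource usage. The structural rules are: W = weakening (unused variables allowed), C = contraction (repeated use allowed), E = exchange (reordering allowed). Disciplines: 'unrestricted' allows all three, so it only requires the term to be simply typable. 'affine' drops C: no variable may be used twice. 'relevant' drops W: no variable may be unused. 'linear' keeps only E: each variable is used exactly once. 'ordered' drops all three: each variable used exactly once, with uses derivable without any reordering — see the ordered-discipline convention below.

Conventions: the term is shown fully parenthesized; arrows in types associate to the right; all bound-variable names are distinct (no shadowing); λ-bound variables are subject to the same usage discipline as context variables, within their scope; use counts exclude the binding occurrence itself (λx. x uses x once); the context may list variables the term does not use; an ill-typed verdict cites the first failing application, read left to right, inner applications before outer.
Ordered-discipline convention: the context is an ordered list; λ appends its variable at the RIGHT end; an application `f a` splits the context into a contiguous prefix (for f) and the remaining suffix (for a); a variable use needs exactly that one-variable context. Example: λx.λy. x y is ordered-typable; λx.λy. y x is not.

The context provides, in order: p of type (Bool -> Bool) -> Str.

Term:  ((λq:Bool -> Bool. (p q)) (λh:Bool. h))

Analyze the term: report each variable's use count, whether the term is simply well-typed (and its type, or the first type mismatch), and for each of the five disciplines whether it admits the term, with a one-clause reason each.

counts: p: 1×; q (λ-bound): 1×; h (λ-bound): 1×
uses in reading order: p, q, h
typing: well-typed at Str
ordered: ✓, one use each (p, q, h); ordered split holds
linear: ✓, each of p, q, h used exactly once
affine: ✓, at most one use each (p, q, h)
relevant: ✓, p, q, h: all used, weakening unneeded
unrestricted: ✓, simply typable at Str; W, C, E all held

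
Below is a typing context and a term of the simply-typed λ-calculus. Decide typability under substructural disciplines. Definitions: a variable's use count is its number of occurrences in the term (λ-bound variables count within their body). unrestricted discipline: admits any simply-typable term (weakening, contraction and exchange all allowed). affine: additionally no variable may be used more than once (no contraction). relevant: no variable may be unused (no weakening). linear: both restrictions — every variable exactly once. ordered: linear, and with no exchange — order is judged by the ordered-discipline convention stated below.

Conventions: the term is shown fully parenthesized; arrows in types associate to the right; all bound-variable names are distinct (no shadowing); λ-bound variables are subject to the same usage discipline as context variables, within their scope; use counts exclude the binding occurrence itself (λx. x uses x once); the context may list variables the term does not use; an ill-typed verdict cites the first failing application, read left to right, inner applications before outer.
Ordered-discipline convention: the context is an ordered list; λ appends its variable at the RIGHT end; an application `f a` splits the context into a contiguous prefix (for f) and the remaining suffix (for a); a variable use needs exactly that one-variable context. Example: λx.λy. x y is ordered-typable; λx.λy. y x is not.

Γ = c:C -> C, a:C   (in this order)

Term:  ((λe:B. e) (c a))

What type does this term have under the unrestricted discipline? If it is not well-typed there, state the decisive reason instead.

not well-typed under unrestricted — a type mismatch blocks all five
use counts: c: 1, a: 1, e (bound): 1
uses in reading order: e, c, a
typing: ill-typed: an application expects B but receives C
all disciplines: ordered ✗; linear ✗; affine ✗; relevant ✗; unrestricted ✗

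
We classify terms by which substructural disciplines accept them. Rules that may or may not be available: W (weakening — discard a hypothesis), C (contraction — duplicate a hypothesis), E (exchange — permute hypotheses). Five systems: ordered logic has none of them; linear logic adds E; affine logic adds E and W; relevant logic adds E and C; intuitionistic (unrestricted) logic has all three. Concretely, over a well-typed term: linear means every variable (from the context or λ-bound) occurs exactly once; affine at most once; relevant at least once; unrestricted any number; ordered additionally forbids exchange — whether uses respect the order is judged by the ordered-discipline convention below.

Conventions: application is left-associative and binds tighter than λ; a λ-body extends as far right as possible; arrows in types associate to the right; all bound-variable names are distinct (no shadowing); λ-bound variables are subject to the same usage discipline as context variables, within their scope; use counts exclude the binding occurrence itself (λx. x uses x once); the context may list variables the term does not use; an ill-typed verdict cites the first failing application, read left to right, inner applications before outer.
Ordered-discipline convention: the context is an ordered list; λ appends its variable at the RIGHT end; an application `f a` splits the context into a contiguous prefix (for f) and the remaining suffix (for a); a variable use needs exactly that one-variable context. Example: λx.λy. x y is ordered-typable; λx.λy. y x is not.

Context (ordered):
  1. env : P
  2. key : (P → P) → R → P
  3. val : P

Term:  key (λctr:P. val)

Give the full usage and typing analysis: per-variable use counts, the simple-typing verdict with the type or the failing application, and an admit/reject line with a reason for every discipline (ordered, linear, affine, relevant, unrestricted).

counts: env: 0×, key: 1×, val: 1×, ctr [bound]: 0×
left-to-right use order: key, val
typing: well-typed at R → P
ordered ✗ (needs weakening: env, ctr unused)
linear ✗ (needs weakening: env, ctr unused)
affine ✓ (at most one use each (env, key, val, ctr))
relevant ✗ (needs weakening: env, ctr unused)
unrestricted ✓ (type-checks (R → P) and nothing is barred)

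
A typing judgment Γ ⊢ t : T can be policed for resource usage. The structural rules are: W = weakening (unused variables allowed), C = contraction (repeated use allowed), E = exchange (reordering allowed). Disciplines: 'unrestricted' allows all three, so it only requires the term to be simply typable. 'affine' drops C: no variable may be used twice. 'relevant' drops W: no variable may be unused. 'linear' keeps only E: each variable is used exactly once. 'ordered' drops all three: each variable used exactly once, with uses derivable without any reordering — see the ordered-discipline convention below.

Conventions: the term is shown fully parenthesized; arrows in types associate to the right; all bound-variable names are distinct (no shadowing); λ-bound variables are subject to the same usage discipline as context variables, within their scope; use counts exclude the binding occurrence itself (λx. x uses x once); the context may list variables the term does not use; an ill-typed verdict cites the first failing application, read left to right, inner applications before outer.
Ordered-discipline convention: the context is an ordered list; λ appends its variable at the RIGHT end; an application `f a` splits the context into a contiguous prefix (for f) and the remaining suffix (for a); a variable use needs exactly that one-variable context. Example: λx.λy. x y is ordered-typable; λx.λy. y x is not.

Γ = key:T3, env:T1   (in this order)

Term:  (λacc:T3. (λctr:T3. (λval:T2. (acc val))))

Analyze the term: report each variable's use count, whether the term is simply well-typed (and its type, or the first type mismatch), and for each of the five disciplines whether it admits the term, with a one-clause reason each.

variable uses: key: 0×, env: 0×, acc (bound): 1×, ctr (bound): 0×, val (bound): 1×
uses in reading order: acc, val
typing: ill-typed: can't apply a value of type T3
ordered: ✗ — fails simple typing
linear: ✗ — a type mismatch blocks all five
affine: ✗ — the type mismatch rejects it
relevant: ✗ — not simply typable
unrestricted: ✗ — fails simple typing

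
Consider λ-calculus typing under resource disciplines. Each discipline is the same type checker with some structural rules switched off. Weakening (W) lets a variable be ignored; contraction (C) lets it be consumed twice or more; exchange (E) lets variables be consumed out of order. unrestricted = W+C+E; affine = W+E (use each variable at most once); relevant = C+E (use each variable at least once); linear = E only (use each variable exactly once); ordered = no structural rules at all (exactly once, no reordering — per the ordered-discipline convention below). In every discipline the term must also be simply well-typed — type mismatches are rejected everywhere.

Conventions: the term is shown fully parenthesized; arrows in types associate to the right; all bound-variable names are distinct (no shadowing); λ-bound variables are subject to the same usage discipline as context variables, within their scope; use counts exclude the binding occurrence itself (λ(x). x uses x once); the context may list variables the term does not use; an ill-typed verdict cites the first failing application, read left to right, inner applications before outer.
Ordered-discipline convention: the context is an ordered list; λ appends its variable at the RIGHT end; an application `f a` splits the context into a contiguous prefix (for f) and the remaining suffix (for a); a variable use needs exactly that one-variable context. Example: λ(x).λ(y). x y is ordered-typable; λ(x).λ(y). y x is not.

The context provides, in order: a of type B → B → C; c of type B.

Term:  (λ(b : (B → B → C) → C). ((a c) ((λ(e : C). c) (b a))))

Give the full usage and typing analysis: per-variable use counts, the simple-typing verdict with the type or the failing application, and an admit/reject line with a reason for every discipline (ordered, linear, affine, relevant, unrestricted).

counts: a: 2×, c: 2×, b (bound): 1×, e (bound): 0×
left-to-right use order: a, c, c, b, a
typing: the term checks, with type ((B → B → C) → C) → C
ordered: ✗, needs contraction — a ×2, c ×2; needs weakening: e unused
linear: ✗, needs contraction — a ×2, c ×2; needs weakening: e unused
affine: ✗, needs contraction — a ×2, c ×2
relevant: ✗, needs weakening: e unused
unrestricted: ✓, typability at ((B → B → C) → C) → C is all that's needed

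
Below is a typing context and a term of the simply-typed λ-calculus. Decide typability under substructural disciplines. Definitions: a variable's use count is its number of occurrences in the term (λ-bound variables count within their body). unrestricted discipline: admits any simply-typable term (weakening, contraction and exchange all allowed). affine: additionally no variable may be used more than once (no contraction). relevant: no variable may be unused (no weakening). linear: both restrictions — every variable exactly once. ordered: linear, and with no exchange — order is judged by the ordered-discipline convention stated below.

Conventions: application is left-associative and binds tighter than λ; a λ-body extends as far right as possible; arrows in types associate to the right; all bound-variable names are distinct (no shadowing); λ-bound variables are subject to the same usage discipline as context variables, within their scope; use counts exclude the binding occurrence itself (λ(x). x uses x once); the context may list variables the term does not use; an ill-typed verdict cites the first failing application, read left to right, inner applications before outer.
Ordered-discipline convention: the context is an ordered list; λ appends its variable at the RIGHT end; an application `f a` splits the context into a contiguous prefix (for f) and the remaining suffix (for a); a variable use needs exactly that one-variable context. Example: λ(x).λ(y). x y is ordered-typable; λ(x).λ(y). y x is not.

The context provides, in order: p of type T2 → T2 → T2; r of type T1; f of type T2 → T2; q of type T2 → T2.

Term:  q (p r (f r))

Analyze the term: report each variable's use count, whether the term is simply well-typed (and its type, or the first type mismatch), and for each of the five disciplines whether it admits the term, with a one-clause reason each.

usage: p: 1; r: 2; f: 1; q: 1
use order (left to right): q, p, r, f, r
typing: ill-typed: an application expects T2 but receives T1
ordered: ✗, not simply typable
linear: ✗, fails simple typing
affine: ✗, a type mismatch blocks all five
relevant: ✗, the type mismatch rejects it
unrestricted: ✗, not simply typable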